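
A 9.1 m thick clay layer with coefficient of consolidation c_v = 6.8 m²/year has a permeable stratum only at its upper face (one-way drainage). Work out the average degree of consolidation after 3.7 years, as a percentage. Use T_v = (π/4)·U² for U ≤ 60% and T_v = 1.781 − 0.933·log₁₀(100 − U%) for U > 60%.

U ≈ 61.7 %

Drainage path length: H_d = H = 9.1 m (single drainage).
T_v = c_v·t/H_d² = 6.8×3.7/9.1² = 0.30383.
T_v = 0.30383 corresponds to the U > 60% branch:
U = 1 − 10^((1.781 − T_v)/0.933)/100 = 0.617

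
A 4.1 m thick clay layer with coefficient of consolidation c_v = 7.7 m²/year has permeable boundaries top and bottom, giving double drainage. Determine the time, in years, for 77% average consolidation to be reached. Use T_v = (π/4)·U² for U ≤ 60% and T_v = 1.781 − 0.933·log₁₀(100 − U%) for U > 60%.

Drainage path length: H_d = H/2 = 2.05 m (double drainage).
U > 60%: T_v = 1.781 − 0.933·log₁₀(100 − 77) = 0.51051.
t = T_v·H_d²/c_v = 0.51051×2.05²/7.7 = 0.2786 years.

t ≈ 0.279 years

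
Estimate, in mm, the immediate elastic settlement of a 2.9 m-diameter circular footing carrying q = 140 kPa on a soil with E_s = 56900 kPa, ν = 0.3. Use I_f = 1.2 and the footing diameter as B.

S_e ≈ 7.79 mm

Immediate (elastic) settlement: S_e = q·B·(1−ν²)/E_s · I_f.
S_e = 140 × 2.9 × (1 − 0.3²) / 56900 × 1.2
    = 140 × 2.9 × 0.91 / 56900 × 1.2
    = 0.007792 m = 7.792 mm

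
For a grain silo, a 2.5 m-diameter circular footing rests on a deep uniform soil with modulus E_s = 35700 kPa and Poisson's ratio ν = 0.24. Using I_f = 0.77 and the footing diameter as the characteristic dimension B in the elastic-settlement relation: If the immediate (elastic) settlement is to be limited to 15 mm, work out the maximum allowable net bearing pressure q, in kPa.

S_e = q·B·(1−ν²)/E_s · I_f  ⇒  q = S_e·E_s / (B·(1−ν²)·I_f).
q = 0.015 × 35700 / (2.5 × 0.9424 × 0.77) = 295.2 kPa

q ≈ 295 kPa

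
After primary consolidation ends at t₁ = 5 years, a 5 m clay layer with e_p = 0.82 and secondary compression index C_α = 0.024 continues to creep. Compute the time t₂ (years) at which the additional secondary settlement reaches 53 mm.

t₂ ≈ 31.8 years

S_s = C_α·H/(1+e_p)·log₁₀(t₂/t₁) ⇒ log₁₀(t₂/t₁) = S_s·(1+e_p)/(C_α·H).
log₁₀(t₂/t₁) = 0.053 × (1+0.82) / (0.024×5) = 0.8038
t₂ = t₁ × 10^0.8038 = 5 × 6.366 = 31.83 years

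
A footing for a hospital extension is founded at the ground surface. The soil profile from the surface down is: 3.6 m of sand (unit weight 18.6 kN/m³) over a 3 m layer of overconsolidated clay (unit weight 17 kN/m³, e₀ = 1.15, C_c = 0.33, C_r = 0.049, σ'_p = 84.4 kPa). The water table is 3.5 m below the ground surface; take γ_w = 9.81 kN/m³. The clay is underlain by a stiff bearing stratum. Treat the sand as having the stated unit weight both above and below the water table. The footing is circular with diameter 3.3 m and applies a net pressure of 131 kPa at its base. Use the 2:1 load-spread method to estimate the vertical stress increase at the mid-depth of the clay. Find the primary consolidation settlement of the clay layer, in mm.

S_c ≈ 30.6 mm

Mid-depth of clay below the ground surface: z = 3.6 + 3/2 = 5.1 m.
Total vertical stress at mid-clay: σ_v = 18.6×3.6 + 17×1.5 = 92.46 kPa.
Pore pressure: u = 9.81×(5.1 − 3.5) = 15.696 kPa.
Initial effective stress: σ'_0 = σ_v − u = 92.46 − 15.696 = 76.764 kPa.
Stress increase at mid-clay by the 2:1 spreading method:
Δσ ≈ qD²/(D+z)² = 131×3.3²/(3.3+5.1)² = 20.218 kPa
Final effective stress: σ'_f = 76.764 + 20.218 = 96.982 kPa.
σ'_f = 96.982 > σ'_p = 84.4 kPa, so the stress path crosses the preconsolidation pressure — recompression up to σ'_p, then virgin compression beyond:
S_c = H/(1+e₀)·[C_r·log₁₀(σ'_p/σ'_0) + C_c·log₁₀(σ'_f/σ'_p)]
    = 3/2.15 × [0.049×log₁₀(84.4/76.764) + 0.33×log₁₀(96.982/84.4)]
    = 1.3953 × [0.0020181 + 0.019915] = 0.0306 m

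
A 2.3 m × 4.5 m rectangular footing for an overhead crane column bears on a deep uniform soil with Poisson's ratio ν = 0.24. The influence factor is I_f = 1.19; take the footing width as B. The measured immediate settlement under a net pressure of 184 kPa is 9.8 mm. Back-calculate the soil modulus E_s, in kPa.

S_e = q·B·(1−ν²)/E_s · I_f  ⇒  E_s = q·B·(1−ν²)·I_f / S_e.
E_s = 184 × 2.3 × 0.9424 × 1.19 / 0.0098 = 48430 kPa

E_s ≈ 48400 kPa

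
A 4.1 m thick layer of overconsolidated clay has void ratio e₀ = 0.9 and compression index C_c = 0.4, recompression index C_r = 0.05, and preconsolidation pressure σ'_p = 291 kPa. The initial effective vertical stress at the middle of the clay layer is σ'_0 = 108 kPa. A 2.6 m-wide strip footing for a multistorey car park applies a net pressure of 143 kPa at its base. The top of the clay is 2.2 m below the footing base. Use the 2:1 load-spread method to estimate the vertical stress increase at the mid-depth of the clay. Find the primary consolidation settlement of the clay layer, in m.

Mid-depth of clay below the footing base: z = 2.2 + 4.1/2 = 4.25 m.
Stress increase at mid-clay by the 2:1 spreading method:
Δσ = qB/(B+z) = 143×2.6/(2.6+4.25) = 54.277 kPa
Final effective stress: σ'_f = 108 + 54.277 = 162.28 kPa.
σ'_f = 162.28 ≤ σ'_p = 291 kPa, so the clay remains overconsolidated and only the recompression index applies:
S_c = C_r·H/(1+e₀)·log₁₀(σ'_f/σ'_0) = 0.05×4.1/1.9×log₁₀(162.28/108)
    = 0.1079 × 0.17684 = 0.01908 m

S_c ≈ 0.0191 m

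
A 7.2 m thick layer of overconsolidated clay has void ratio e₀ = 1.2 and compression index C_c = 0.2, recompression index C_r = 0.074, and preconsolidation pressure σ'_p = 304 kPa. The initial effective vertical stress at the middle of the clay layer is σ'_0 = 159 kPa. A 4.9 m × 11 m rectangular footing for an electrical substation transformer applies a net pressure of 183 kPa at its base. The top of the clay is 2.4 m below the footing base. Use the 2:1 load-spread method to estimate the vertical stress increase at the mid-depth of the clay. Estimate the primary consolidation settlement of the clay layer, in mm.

S_c ≈ 30.4 mm

Mid-depth of clay below the footing base: z = 2.4 + 7.2/2 = 6 m.
Stress increase at mid-clay by the 2:1 spreading method:
Δσ = qBL/((B+z)(L+z)) = 183×4.9×11/((4.9+6)(11+6)) = 53.231 kPa
Final effective stress: σ'_f = 159 + 53.231 = 212.23 kPa.
σ'_f = 212.23 ≤ σ'_p = 304 kPa, so the clay remains overconsolidated and only the recompression index applies:
S_c = C_r·H/(1+e₀)·log₁₀(σ'_f/σ'_0) = 0.074×7.2/2.2×log₁₀(212.23/159)
    = 0.24218 × 0.12541 = 0.03037 m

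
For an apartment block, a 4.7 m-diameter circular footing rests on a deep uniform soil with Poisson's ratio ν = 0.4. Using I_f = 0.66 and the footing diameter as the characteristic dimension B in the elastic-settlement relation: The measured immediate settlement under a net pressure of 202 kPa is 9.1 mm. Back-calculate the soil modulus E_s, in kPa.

E_s ≈ 57800 kPa

S_e = q·B·(1−ν²)/E_s · I_f  ⇒  E_s = q·B·(1−ν²)·I_f / S_e.
E_s = 202 × 4.7 × 0.84 × 0.66 / 0.0091 = 57840 kPa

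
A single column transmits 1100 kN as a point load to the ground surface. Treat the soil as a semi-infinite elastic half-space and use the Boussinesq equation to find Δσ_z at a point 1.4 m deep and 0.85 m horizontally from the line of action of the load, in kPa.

Boussinesq vertical stress below a point load on an elastic half-space:
Δσ_z = 3P/(2πz²) · [1 + (r/z)²]^(−5/2)
r/z = 0.85/1.4 = 0.60714; [1+(r/z)²]^(−5/2) = 0.45634.
Δσ_z = 3×1100/(2π×1.4²) × 0.45634 = 267.96 × 0.45634 = 122.3 kPa

Δσ_z ≈ 122 kPa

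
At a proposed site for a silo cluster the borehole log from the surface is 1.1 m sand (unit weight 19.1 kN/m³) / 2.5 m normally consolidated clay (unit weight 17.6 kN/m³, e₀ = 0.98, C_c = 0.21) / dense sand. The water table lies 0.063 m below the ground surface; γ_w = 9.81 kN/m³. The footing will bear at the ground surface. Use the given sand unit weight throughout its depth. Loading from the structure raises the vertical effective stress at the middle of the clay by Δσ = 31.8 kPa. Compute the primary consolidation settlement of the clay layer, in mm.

S_c ≈ 108 mm

Mid-depth of clay below the ground surface: z = 1.1 + 2.5/2 = 2.35 m.
Total vertical stress at mid-clay: σ_v = 19.1×1.1 + 17.6×1.25 = 43.01 kPa.
Pore pressure: u = 9.81×(2.35 − 0.063) = 22.435 kPa.
Initial effective stress: σ'_0 = σ_v − u = 43.01 − 22.435 = 20.575 kPa.
Final effective stress: σ'_f = σ'_0 + Δσ = 20.575 + 31.8 = 52.375 kPa.
Normally consolidated clay, so the full stress increment lies on the virgin compression line:
S_c = C_c·H/(1+e₀)·log₁₀(σ'_f/σ'_0) = 0.21×2.5/(1+0.98)×log₁₀(52.375/20.575)
    = 0.26515 × 0.40578 = 0.1076 m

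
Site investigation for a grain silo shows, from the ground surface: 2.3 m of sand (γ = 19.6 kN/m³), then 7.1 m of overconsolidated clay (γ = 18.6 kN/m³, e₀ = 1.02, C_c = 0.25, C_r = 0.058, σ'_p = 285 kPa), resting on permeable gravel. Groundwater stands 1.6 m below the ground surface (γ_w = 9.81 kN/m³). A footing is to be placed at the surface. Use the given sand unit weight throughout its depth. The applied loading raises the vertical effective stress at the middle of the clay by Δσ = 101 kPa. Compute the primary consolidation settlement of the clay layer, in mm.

S_c ≈ 79.5 mm

Mid-depth of clay below the ground surface: z = 2.3 + 7.1/2 = 5.85 m.
Total vertical stress at mid-clay: σ_v = 19.6×2.3 + 18.6×3.55 = 111.11 kPa.
Pore pressure: u = 9.81×(5.85 − 1.6) = 41.693 kPa.
Initial effective stress: σ'_0 = σ_v − u = 111.11 − 41.693 = 69.417 kPa.
Final effective stress: σ'_f = 69.417 + 101 = 170.42 kPa.
σ'_f = 170.42 ≤ σ'_p = 285 kPa, so the clay remains overconsolidated and only the recompression index applies:
S_c = C_r·H/(1+e₀)·log₁₀(σ'_f/σ'_0) = 0.058×7.1/2.02×log₁₀(170.42/69.417)
    = 0.20386 × 0.39005 = 0.07952 m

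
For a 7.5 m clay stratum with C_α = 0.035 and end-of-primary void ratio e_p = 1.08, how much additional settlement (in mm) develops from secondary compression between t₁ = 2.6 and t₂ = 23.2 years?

Secondary compression: S_s = C_α·H/(1+e_p)·log₁₀(t₂/t₁)
S_s = 0.035×7.5/(1+1.08)×log₁₀(23.2/2.6)
    = 0.1262 × 0.9505 = 0.12 m

S_s ≈ 120 mm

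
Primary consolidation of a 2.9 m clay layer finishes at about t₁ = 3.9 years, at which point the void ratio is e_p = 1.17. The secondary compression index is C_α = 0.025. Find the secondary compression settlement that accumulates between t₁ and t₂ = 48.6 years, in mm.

S_s ≈ 36.6 mm

Secondary compression: S_s = C_α·H/(1+e_p)·log₁₀(t₂/t₁)
S_s = 0.025×2.9/(1+1.17)×log₁₀(48.6/3.9)
    = 0.03341 × 1.096 = 0.0366 m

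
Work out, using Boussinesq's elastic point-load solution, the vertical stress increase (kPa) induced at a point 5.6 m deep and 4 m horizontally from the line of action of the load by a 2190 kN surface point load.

Boussinesq vertical stress below a point load on an elastic half-space:
Δσ_z = 3P/(2πz²) · [1 + (r/z)²]^(−5/2)
r/z = 4/5.6 = 0.71429; [1+(r/z)²]^(−5/2) = 0.35679.
Δσ_z = 3×2190/(2π×5.6²) × 0.35679 = 33.343 × 0.35679 = 11.9 kPa

Δσ_z ≈ 11.9 kPa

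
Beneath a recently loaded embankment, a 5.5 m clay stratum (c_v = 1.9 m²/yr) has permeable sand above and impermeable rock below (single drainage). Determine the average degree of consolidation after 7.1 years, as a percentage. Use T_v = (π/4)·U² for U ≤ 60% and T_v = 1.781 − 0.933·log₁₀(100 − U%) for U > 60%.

U ≈ 73 %

Drainage path length: H_d = H = 5.5 m (single drainage).
T_v = c_v·t/H_d² = 1.9×7.1/5.5² = 0.44595.
T_v = 0.44595 corresponds to the U > 60% branch:
U = 1 − 10^((1.781 − T_v)/0.933)/100 = 0.7303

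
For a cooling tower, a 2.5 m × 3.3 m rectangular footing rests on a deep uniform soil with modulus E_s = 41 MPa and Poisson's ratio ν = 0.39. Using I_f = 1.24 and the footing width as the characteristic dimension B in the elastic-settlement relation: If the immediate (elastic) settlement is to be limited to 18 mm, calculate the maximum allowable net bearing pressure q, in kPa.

q ≈ 281 kPa

E_s = 41 MPa = 41000 kPa.
S_e = q·B·(1−ν²)/E_s · I_f  ⇒  q = S_e·E_s / (B·(1−ν²)·I_f).
q = 0.018 × 41000 / (2.5 × 0.8479 × 1.24) = 280.8 kPa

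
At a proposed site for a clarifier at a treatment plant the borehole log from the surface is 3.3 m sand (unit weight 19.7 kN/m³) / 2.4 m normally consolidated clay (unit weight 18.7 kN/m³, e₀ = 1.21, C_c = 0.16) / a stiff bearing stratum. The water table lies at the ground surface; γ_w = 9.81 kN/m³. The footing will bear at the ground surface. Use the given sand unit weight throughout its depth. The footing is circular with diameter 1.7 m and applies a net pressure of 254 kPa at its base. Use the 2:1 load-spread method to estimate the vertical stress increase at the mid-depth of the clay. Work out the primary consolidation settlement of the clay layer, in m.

S_c ≈ 0.0276 m

Mid-depth of clay below the ground surface: z = 3.3 + 2.4/2 = 4.5 m.
Total vertical stress at mid-clay: σ_v = 19.7×3.3 + 18.7×1.2 = 87.45 kPa.
Pore pressure: u = 9.81×(4.5 − 0) = 44.145 kPa.
Initial effective stress: σ'_0 = σ_v − u = 87.45 − 44.145 = 43.305 kPa.
Stress increase at mid-clay by the 2:1 spreading method:
Δσ ≈ qD²/(D+z)² = 254×1.7²/(1.7+4.5)² = 19.096 kPa
Final effective stress: σ'_f = σ'_0 + Δσ = 43.305 + 19.096 = 62.401 kPa.
Normally consolidated clay, so the full stress increment lies on the virgin compression line:
S_c = C_c·H/(1+e₀)·log₁₀(σ'_f/σ'_0) = 0.16×2.4/(1+1.21)×log₁₀(62.401/43.305)
    = 0.17376 × 0.15865 = 0.02757 m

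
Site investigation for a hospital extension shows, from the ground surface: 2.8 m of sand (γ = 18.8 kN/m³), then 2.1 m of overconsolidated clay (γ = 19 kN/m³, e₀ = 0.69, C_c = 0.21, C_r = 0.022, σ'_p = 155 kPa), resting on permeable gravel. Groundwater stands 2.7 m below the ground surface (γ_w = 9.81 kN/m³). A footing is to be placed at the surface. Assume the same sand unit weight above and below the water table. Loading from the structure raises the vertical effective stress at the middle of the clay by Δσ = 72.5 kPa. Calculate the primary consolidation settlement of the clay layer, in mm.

S_c ≈ 9.27 mm

Mid-depth of clay below the ground surface: z = 2.8 + 2.1/2 = 3.85 m.
Total vertical stress at mid-clay: σ_v = 18.8×2.8 + 19×1.05 = 72.59 kPa.
Pore pressure: u = 9.81×(3.85 − 2.7) = 11.281 kPa.
Initial effective stress: σ'_0 = σ_v − u = 72.59 − 11.281 = 61.309 kPa.
Final effective stress: σ'_f = 61.309 + 72.5 = 133.81 kPa.
σ'_f = 133.81 ≤ σ'_p = 155 kPa, so the clay remains overconsolidated and only the recompression index applies:
S_c = C_r·H/(1+e₀)·log₁₀(σ'_f/σ'_0) = 0.022×2.1/1.69×log₁₀(133.81/61.309)
    = 0.027337 × 0.33896 = 0.009266 m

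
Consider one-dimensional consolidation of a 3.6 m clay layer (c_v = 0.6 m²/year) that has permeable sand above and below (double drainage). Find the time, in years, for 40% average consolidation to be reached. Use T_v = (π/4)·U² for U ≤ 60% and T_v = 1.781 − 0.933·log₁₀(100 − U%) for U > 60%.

t ≈ 0.679 years

Drainage path length: H_d = H/2 = 1.8 m (double drainage).
U ≤ 60%: T_v = (π/4)·U² = (π/4)×0.4² = 0.12566.
t = T_v·H_d²/c_v = 0.12566×1.8²/0.6 = 0.6786 years.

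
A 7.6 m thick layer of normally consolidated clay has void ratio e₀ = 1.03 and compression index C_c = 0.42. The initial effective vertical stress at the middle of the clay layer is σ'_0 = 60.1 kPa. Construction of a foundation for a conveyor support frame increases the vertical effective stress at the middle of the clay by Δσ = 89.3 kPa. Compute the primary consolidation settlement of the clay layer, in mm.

Final effective stress: σ'_f = σ'_0 + Δσ = 60.1 + 89.3 = 149.4 kPa.
Normally consolidated clay, so the full stress increment lies on the virgin compression line:
S_c = C_c·H/(1+e₀)·log₁₀(σ'_f/σ'_0) = 0.42×7.6/(1+1.03)×log₁₀(149.4/60.1)
    = 1.5724 × 0.39548 = 0.6219 m

S_c ≈ 622 mm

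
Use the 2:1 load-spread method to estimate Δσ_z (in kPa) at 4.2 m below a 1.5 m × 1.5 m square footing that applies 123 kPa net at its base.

Δσ_z ≈ 8.52 kPa

By the 2:1 method the load spreads at 1 horizontal : 2 vertical, so at depth z the loaded area has grown by z in each plan dimension:
Δσ = qBL/((B+z)(L+z)) = 123×1.5×1.5/((1.5+4.2)(1.5+4.2)) = 8.518 kPa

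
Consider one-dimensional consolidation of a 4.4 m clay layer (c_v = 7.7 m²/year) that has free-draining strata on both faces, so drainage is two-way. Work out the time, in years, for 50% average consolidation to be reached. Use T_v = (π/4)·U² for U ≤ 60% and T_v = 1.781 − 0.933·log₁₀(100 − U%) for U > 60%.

t ≈ 0.123 years

Drainage path length: H_d = H/2 = 2.2 m (double drainage).
U ≤ 60%: T_v = (π/4)·U² = (π/4)×0.5² = 0.19635.
t = T_v·H_d²/c_v = 0.19635×2.2²/7.7 = 0.1234 years.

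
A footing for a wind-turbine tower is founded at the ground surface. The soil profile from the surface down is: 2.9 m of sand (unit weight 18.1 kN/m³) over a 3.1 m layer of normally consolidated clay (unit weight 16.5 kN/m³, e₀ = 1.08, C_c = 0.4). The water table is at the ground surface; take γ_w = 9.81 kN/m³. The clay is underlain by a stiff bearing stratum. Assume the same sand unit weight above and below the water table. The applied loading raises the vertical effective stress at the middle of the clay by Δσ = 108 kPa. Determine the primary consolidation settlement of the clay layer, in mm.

Mid-depth of clay below the ground surface: z = 2.9 + 3.1/2 = 4.45 m.
Total vertical stress at mid-clay: σ_v = 18.1×2.9 + 16.5×1.55 = 78.065 kPa.
Pore pressure: u = 9.81×(4.45 − 0) = 43.655 kPa.
Initial effective stress: σ'_0 = σ_v − u = 78.065 − 43.655 = 34.41 kPa.
Final effective stress: σ'_f = σ'_0 + Δσ = 34.41 + 108 = 142.41 kPa.
Normally consolidated clay, so the full stress increment lies on the virgin compression line:
S_c = C_c·H/(1+e₀)·log₁₀(σ'_f/σ'_0) = 0.4×3.1/(1+1.08)×log₁₀(142.41/34.41)
    = 0.59615 × 0.61686 = 0.3677 m

S_c ≈ 368 mm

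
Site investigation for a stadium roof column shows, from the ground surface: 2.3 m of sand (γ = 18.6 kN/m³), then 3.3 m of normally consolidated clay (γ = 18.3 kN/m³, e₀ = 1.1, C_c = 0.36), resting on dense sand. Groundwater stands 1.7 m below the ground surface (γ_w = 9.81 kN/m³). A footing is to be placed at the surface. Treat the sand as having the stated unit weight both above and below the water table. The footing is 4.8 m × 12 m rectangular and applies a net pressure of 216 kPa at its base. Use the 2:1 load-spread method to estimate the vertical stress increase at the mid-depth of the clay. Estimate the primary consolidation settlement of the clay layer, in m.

S_c ≈ 0.249 m

Mid-depth of clay below the ground surface: z = 2.3 + 3.3/2 = 3.95 m.
Total vertical stress at mid-clay: σ_v = 18.6×2.3 + 18.3×1.65 = 72.975 kPa.
Pore pressure: u = 9.81×(3.95 − 1.7) = 22.073 kPa.
Initial effective stress: σ'_0 = σ_v − u = 72.975 − 22.073 = 50.902 kPa.
Stress increase at mid-clay by the 2:1 spreading method:
Δσ = qBL/((B+z)(L+z)) = 216×4.8×12/((4.8+3.95)(12+3.95)) = 89.147 kPa
Final effective stress: σ'_f = σ'_0 + Δσ = 50.902 + 89.147 = 140.05 kPa.
Normally consolidated clay, so the full stress increment lies on the virgin compression line:
S_c = C_c·H/(1+e₀)·log₁₀(σ'_f/σ'_0) = 0.36×3.3/(1+1.1)×log₁₀(140.05/50.902)
    = 0.56571 × 0.43955 = 0.2487 m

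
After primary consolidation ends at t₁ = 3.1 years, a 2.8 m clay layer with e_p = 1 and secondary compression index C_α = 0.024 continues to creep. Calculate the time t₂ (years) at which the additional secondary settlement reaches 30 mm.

t₂ ≈ 24.2 years

S_s = C_α·H/(1+e_p)·log₁₀(t₂/t₁) ⇒ log₁₀(t₂/t₁) = S_s·(1+e_p)/(C_α·H).
log₁₀(t₂/t₁) = 0.03 × (1+1) / (0.024×2.8) = 0.8929
t₂ = t₁ × 10^0.8929 = 3.1 × 7.814 = 24.22 years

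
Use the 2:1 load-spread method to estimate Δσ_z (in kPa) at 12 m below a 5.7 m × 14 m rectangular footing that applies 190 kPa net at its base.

Δσ_z ≈ 32.9 kPa

By the 2:1 method the load spreads at 1 horizontal : 2 vertical, so at depth z the loaded area has grown by z in each plan dimension:
Δσ = qBL/((B+z)(L+z)) = 190×5.7×14/((5.7+12)(14+12)) = 32.947 kPa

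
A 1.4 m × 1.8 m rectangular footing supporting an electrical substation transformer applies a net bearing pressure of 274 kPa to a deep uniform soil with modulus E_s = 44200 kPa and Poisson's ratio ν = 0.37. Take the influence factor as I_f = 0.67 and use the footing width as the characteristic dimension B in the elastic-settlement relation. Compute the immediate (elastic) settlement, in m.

Immediate (elastic) settlement: S_e = q·B·(1−ν²)/E_s · I_f.
S_e = 274 × 1.4 × (1 − 0.37²) / 44200 × 0.67
    = 274 × 1.4 × 0.8631 / 44200 × 0.67
    = 0.005019 m

S_e ≈ 0.00502 m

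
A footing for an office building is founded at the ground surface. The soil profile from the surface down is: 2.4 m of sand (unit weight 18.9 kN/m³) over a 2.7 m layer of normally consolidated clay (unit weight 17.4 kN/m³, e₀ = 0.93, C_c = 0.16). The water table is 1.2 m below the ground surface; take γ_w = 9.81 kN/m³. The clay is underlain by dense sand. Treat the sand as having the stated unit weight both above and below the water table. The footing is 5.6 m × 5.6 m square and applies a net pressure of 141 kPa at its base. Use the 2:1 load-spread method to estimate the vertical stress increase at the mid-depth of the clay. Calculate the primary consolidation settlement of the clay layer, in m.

Mid-depth of clay below the ground surface: z = 2.4 + 2.7/2 = 3.75 m.
Total vertical stress at mid-clay: σ_v = 18.9×2.4 + 17.4×1.35 = 68.85 kPa.
Pore pressure: u = 9.81×(3.75 − 1.2) = 25.015 kPa.
Initial effective stress: σ'_0 = σ_v − u = 68.85 − 25.015 = 43.835 kPa.
Stress increase at mid-clay by the 2:1 spreading method:
Δσ = qBL/((B+z)(L+z)) = 141×5.6×5.6/((5.6+3.75)(5.6+3.75)) = 50.579 kPa
Final effective stress: σ'_f = σ'_0 + Δσ = 43.835 + 50.579 = 94.414 kPa.
Normally consolidated clay, so the full stress increment lies on the virgin compression line:
S_c = C_c·H/(1+e₀)·log₁₀(σ'_f/σ'_0) = 0.16×2.7/(1+0.93)×log₁₀(94.414/43.835)
    = 0.22383 × 0.33322 = 0.07458 m

S_c ≈ 0.0746 m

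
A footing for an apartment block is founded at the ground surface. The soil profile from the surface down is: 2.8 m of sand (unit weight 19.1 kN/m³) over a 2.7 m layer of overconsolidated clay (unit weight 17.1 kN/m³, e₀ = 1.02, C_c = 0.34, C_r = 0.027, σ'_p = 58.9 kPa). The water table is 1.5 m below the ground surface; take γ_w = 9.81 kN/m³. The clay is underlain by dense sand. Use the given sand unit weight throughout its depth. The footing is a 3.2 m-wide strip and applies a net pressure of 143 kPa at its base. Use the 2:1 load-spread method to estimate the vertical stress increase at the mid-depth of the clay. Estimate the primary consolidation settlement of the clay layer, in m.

S_c ≈ 0.131 m

Mid-depth of clay below the ground surface: z = 2.8 + 2.7/2 = 4.15 m.
Total vertical stress at mid-clay: σ_v = 19.1×2.8 + 17.1×1.35 = 76.565 kPa.
Pore pressure: u = 9.81×(4.15 − 1.5) = 25.997 kPa.
Initial effective stress: σ'_0 = σ_v − u = 76.565 − 25.997 = 50.568 kPa.
Stress increase at mid-clay by the 2:1 spreading method:
Δσ = qB/(B+z) = 143×3.2/(3.2+4.15) = 62.259 kPa
Final effective stress: σ'_f = 50.568 + 62.259 = 112.83 kPa.
σ'_f = 112.83 > σ'_p = 58.9 kPa, so the stress path crosses the preconsolidation pressure — recompression up to σ'_p, then virgin compression beyond:
S_c = H/(1+e₀)·[C_r·log₁₀(σ'_p/σ'_0) + C_c·log₁₀(σ'_f/σ'_p)]
    = 2.7/2.02 × [0.027×log₁₀(58.9/50.568) + 0.34×log₁₀(112.83/58.9)]
    = 1.3366 × [0.0017885 + 0.095985] = 0.1307 m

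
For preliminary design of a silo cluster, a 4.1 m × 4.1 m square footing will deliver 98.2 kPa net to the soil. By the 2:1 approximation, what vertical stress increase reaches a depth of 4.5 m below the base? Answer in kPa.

By the 2:1 method the load spreads at 1 horizontal : 2 vertical, so at depth z the loaded area has grown by z in each plan dimension:
Δσ = qBL/((B+z)(L+z)) = 98.2×4.1×4.1/((4.1+4.5)(4.1+4.5)) = 22.319 kPa

Δσ_z ≈ 22.3 kPa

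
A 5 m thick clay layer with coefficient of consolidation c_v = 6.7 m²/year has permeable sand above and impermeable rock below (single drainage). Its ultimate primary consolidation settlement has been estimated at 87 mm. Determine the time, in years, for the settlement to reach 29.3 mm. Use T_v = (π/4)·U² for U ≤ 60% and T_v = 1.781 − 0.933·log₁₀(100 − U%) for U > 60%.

Drainage path length: H_d = H = 5 m (single drainage).
U = S(t)/S_ult = 29.3/87 = 0.3368.
U ≤ 60%: T_v = (π/4)·U² = (π/4)×0.33678² = 0.089081.
t = T_v·H_d²/c_v = 0.089081×5²/6.7 = 0.3324 years.

t ≈ 0.332 years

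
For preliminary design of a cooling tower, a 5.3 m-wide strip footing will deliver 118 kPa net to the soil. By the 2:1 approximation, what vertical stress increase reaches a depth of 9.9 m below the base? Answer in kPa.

By the 2:1 method the load spreads at 1 horizontal : 2 vertical, so at depth z the loaded area has grown by z in each plan dimension:
Δσ = qB/(B+z) = 118×5.3/(5.3+9.9) = 41.145 kPa

Δσ_z ≈ 41.1 kPa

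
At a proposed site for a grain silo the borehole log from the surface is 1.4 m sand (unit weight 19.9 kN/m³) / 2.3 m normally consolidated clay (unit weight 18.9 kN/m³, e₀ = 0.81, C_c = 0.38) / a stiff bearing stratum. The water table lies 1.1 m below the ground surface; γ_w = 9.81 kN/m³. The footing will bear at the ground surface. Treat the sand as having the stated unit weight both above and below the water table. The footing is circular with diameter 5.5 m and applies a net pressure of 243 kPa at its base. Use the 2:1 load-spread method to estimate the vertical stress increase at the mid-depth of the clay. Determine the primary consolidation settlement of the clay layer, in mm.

Mid-depth of clay below the ground surface: z = 1.4 + 2.3/2 = 2.55 m.
Total vertical stress at mid-clay: σ_v = 19.9×1.4 + 18.9×1.15 = 49.595 kPa.
Pore pressure: u = 9.81×(2.55 − 1.1) = 14.225 kPa.
Initial effective stress: σ'_0 = σ_v − u = 49.595 − 14.225 = 35.37 kPa.
Stress increase at mid-clay by the 2:1 spreading method:
Δσ ≈ qD²/(D+z)² = 243×5.5²/(5.5+2.55)² = 113.43 kPa
Final effective stress: σ'_f = σ'_0 + Δσ = 35.37 + 113.43 = 148.8 kPa.
Normally consolidated clay, so the full stress increment lies on the virgin compression line:
S_c = C_c·H/(1+e₀)·log₁₀(σ'_f/σ'_0) = 0.38×2.3/(1+0.81)×log₁₀(148.8/35.37)
    = 0.48287 × 0.62397 = 0.3013 m

S_c ≈ 301 mm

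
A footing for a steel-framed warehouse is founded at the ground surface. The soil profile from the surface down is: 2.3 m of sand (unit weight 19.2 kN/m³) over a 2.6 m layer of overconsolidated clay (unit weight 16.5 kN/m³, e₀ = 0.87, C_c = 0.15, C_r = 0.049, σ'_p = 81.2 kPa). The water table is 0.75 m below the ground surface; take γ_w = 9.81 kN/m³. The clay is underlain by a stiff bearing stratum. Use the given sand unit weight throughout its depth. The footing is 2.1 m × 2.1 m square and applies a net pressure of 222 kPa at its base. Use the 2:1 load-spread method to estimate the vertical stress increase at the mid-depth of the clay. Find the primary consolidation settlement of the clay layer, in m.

S_c ≈ 0.0174 m

Mid-depth of clay below the ground surface: z = 2.3 + 2.6/2 = 3.6 m.
Total vertical stress at mid-clay: σ_v = 19.2×2.3 + 16.5×1.3 = 65.61 kPa.
Pore pressure: u = 9.81×(3.6 − 0.75) = 27.959 kPa.
Initial effective stress: σ'_0 = σ_v − u = 65.61 − 27.959 = 37.651 kPa.
Stress increase at mid-clay by the 2:1 spreading method:
Δσ = qBL/((B+z)(L+z)) = 222×2.1×2.1/((2.1+3.6)(2.1+3.6)) = 30.133 kPa
Final effective stress: σ'_f = 37.651 + 30.133 = 67.784 kPa.
σ'_f = 67.784 ≤ σ'_p = 81.2 kPa, so the clay remains overconsolidated and only the recompression index applies:
S_c = C_r·H/(1+e₀)·log₁₀(σ'_f/σ'_0) = 0.049×2.6/1.87×log₁₀(67.784/37.651)
    = 0.06813 × 0.25535 = 0.0174 m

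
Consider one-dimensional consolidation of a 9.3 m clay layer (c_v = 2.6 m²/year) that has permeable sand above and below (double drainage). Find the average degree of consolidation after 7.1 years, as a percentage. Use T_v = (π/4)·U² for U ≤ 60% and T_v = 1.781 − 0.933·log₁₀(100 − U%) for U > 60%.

U ≈ 90.1 %

Drainage path length: H_d = H/2 = 4.65 m (double drainage).
T_v = c_v·t/H_d² = 2.6×7.1/4.65² = 0.85374.
T_v = 0.85374 corresponds to the U > 60% branch:
U = 1 − 10^((1.781 − T_v)/0.933)/100 = 0.9014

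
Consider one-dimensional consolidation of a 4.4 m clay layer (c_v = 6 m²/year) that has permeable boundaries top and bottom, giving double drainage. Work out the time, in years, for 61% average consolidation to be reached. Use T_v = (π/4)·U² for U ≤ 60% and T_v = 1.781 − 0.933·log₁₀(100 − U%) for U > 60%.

t ≈ 0.239 years

Drainage path length: H_d = H/2 = 2.2 m (double drainage).
U > 60%: T_v = 1.781 − 0.933·log₁₀(100 − 61) = 0.29654.
t = T_v·H_d²/c_v = 0.29654×2.2²/6 = 0.2392 years.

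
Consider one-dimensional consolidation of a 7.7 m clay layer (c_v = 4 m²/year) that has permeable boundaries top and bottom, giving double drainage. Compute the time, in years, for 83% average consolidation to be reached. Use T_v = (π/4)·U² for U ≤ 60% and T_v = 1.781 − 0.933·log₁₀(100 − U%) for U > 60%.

Drainage path length: H_d = H/2 = 3.85 m (double drainage).
U > 60%: T_v = 1.781 − 0.933·log₁₀(100 − 83) = 0.63299.
t = T_v·H_d²/c_v = 0.63299×3.85²/4 = 2.346 years.

t ≈ 2.35 years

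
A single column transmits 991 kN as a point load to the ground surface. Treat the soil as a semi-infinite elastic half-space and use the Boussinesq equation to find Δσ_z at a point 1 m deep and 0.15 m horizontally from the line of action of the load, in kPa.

Boussinesq vertical stress below a point load on an elastic half-space:
Δσ_z = 3P/(2πz²) · [1 + (r/z)²]^(−5/2)
r/z = 0.15/1 = 0.15; [1+(r/z)²]^(−5/2) = 0.94589.
Δσ_z = 3×991/(2π×1²) × 0.94589 = 473.17 × 0.94589 = 447.6 kPa

Δσ_z ≈ 448 kPa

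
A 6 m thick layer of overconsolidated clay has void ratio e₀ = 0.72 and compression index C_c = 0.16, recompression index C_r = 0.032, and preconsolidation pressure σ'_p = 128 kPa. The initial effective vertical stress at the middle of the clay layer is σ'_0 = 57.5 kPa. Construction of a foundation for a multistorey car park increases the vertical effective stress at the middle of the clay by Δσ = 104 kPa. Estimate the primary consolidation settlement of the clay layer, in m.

Final effective stress: σ'_f = 57.5 + 104 = 161.5 kPa.
σ'_f = 161.5 > σ'_p = 128 kPa, so the stress path crosses the preconsolidation pressure — recompression up to σ'_p, then virgin compression beyond:
S_c = H/(1+e₀)·[C_r·log₁₀(σ'_p/σ'_0) + C_c·log₁₀(σ'_f/σ'_p)]
    = 6/1.72 × [0.032×log₁₀(128/57.5) + 0.16×log₁₀(161.5/128)]
    = 3.4884 × [0.011121 + 0.016154] = 0.09515 m

S_c ≈ 0.0951 m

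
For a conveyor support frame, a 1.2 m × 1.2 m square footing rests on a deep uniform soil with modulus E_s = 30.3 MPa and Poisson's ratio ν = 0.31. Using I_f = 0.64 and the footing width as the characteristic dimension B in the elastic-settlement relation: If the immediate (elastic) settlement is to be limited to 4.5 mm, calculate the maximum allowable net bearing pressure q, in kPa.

E_s = 30.3 MPa = 30300 kPa.
S_e = q·B·(1−ν²)/E_s · I_f  ⇒  q = S_e·E_s / (B·(1−ν²)·I_f).
q = 0.0045 × 30300 / (1.2 × 0.9039 × 0.64) = 196.4 kPa

q ≈ 196 kPa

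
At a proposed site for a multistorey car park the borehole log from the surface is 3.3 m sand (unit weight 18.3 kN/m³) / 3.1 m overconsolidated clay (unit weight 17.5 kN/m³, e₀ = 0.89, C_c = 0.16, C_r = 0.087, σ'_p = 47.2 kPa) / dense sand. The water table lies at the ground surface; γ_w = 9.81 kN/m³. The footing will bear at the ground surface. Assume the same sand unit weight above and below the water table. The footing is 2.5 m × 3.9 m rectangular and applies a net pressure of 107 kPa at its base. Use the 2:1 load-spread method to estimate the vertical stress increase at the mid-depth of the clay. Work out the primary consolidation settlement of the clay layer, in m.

S_c ≈ 0.0302 m

Mid-depth of clay below the ground surface: z = 3.3 + 3.1/2 = 4.85 m.
Total vertical stress at mid-clay: σ_v = 18.3×3.3 + 17.5×1.55 = 87.515 kPa.
Pore pressure: u = 9.81×(4.85 − 0) = 47.578 kPa.
Initial effective stress: σ'_0 = σ_v − u = 87.515 − 47.578 = 39.937 kPa.
Stress increase at mid-clay by the 2:1 spreading method:
Δσ = qBL/((B+z)(L+z)) = 107×2.5×3.9/((2.5+4.85)(3.9+4.85)) = 16.222 kPa
Final effective stress: σ'_f = 39.937 + 16.222 = 56.159 kPa.
σ'_f = 56.159 > σ'_p = 47.2 kPa, so the stress path crosses the preconsolidation pressure — recompression up to σ'_p, then virgin compression beyond:
S_c = H/(1+e₀)·[C_r·log₁₀(σ'_p/σ'_0) + C_c·log₁₀(σ'_f/σ'_p)]
    = 3.1/1.89 × [0.087×log₁₀(47.2/39.937) + 0.16×log₁₀(56.159/47.2)]
    = 1.6402 × [0.0063133 + 0.012076] = 0.03016 m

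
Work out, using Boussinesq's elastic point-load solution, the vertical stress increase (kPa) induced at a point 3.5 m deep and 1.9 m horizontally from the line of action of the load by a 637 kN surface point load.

Δσ_z ≈ 13 kPa

Boussinesq vertical stress below a point load on an elastic half-space:
Δσ_z = 3P/(2πz²) · [1 + (r/z)²]^(−5/2)
r/z = 1.9/3.5 = 0.54286; [1+(r/z)²]^(−5/2) = 0.5243.
Δσ_z = 3×637/(2π×3.5²) × 0.5243 = 24.828 × 0.5243 = 13.02 kPa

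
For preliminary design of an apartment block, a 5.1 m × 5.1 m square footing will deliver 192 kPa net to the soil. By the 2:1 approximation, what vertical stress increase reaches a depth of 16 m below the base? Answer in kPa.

By the 2:1 method the load spreads at 1 horizontal : 2 vertical, so at depth z the loaded area has grown by z in each plan dimension:
Δσ = qBL/((B+z)(L+z)) = 192×5.1×5.1/((5.1+16)(5.1+16)) = 11.217 kPa

Δσ_z ≈ 11.2 kPa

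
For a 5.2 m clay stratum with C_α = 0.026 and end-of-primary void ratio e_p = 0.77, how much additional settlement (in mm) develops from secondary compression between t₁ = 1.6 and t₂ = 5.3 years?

S_s ≈ 39.7 mm

Secondary compression: S_s = C_α·H/(1+e_p)·log₁₀(t₂/t₁)
S_s = 0.026×5.2/(1+0.77)×log₁₀(5.3/1.6)
    = 0.07638 × 0.5202 = 0.03973 m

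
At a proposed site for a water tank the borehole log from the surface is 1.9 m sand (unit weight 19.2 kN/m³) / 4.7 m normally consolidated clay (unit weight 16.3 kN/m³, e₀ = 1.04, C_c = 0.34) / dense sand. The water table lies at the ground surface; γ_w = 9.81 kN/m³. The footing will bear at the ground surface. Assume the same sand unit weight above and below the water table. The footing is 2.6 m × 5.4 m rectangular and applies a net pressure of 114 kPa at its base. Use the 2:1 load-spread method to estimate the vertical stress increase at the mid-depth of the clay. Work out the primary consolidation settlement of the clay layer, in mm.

S_c ≈ 187 mm

Mid-depth of clay below the ground surface: z = 1.9 + 4.7/2 = 4.25 m.
Total vertical stress at mid-clay: σ_v = 19.2×1.9 + 16.3×2.35 = 74.785 kPa.
Pore pressure: u = 9.81×(4.25 − 0) = 41.693 kPa.
Initial effective stress: σ'_0 = σ_v − u = 74.785 − 41.693 = 33.092 kPa.
Stress increase at mid-clay by the 2:1 spreading method:
Δσ = qBL/((B+z)(L+z)) = 114×2.6×5.4/((2.6+4.25)(5.4+4.25)) = 24.213 kPa
Final effective stress: σ'_f = σ'_0 + Δσ = 33.092 + 24.213 = 57.305 kPa.
Normally consolidated clay, so the full stress increment lies on the virgin compression line:
S_c = C_c·H/(1+e₀)·log₁₀(σ'_f/σ'_0) = 0.34×4.7/(1+1.04)×log₁₀(57.305/33.092)
    = 0.78333 × 0.23847 = 0.1868 m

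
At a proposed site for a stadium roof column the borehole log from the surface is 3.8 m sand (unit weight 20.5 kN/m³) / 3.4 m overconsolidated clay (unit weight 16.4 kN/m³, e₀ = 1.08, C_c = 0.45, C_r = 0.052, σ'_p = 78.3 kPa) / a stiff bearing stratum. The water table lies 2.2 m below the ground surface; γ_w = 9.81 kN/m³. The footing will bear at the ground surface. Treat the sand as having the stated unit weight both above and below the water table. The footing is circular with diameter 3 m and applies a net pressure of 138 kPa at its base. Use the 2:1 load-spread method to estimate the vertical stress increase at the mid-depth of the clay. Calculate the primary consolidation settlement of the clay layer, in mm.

S_c ≈ 49 mm

Mid-depth of clay below the ground surface: z = 3.8 + 3.4/2 = 5.5 m.
Total vertical stress at mid-clay: σ_v = 20.5×3.8 + 16.4×1.7 = 105.78 kPa.
Pore pressure: u = 9.81×(5.5 − 2.2) = 32.373 kPa.
Initial effective stress: σ'_0 = σ_v − u = 105.78 − 32.373 = 73.407 kPa.
Stress increase at mid-clay by the 2:1 spreading method:
Δσ ≈ qD²/(D+z)² = 138×3²/(3+5.5)² = 17.19 kPa
Final effective stress: σ'_f = 73.407 + 17.19 = 90.597 kPa.
σ'_f = 90.597 > σ'_p = 78.3 kPa, so the stress path crosses the preconsolidation pressure — recompression up to σ'_p, then virgin compression beyond:
S_c = H/(1+e₀)·[C_r·log₁₀(σ'_p/σ'_0) + C_c·log₁₀(σ'_f/σ'_p)]
    = 3.4/2.08 × [0.052×log₁₀(78.3/73.407) + 0.45×log₁₀(90.597/78.3)]
    = 1.6346 × [0.0014573 + 0.028508] = 0.04898 m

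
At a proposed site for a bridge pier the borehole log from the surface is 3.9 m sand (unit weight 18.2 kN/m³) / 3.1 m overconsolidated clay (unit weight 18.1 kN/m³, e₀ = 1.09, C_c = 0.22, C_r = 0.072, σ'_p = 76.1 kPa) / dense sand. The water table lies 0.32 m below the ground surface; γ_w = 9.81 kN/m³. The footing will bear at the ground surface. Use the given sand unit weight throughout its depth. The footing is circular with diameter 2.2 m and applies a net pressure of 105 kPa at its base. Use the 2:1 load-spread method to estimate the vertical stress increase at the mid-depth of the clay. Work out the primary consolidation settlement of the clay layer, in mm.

S_c ≈ 7.61 mm

Mid-depth of clay below the ground surface: z = 3.9 + 3.1/2 = 5.45 m.
Total vertical stress at mid-clay: σ_v = 18.2×3.9 + 18.1×1.55 = 99.035 kPa.
Pore pressure: u = 9.81×(5.45 − 0.32) = 50.325 kPa.
Initial effective stress: σ'_0 = σ_v − u = 99.035 − 50.325 = 48.71 kPa.
Stress increase at mid-clay by the 2:1 spreading method:
Δσ ≈ qD²/(D+z)² = 105×2.2²/(2.2+5.45)² = 8.6838 kPa
Final effective stress: σ'_f = 48.71 + 8.6838 = 57.394 kPa.
σ'_f = 57.394 ≤ σ'_p = 76.1 kPa, so the clay remains overconsolidated and only the recompression index applies:
S_c = C_r·H/(1+e₀)·log₁₀(σ'_f/σ'_0) = 0.072×3.1/2.09×log₁₀(57.394/48.71)
    = 0.1068 × 0.071248 = 0.007609 m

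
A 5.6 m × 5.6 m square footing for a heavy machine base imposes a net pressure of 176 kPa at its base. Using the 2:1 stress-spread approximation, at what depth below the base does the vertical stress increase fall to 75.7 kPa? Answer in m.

2:1 spreading — at depth z the loaded area has grown by z in each plan dimension:
qB²/(B+z)² = Δσ_z ⇒ z = B(√(q/Δσ_z) − 1) = 5.6×(√(176/75.7) − 1) = 2.939 m

z ≈ 2.94 m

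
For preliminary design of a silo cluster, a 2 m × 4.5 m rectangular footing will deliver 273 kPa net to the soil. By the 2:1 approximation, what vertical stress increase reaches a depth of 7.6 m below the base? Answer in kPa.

Δσ_z ≈ 21.2 kPa

By the 2:1 method the load spreads at 1 horizontal : 2 vertical, so at depth z the loaded area has grown by z in each plan dimension:
Δσ = qBL/((B+z)(L+z)) = 273×2×4.5/((2+7.6)(4.5+7.6)) = 21.152 kPa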